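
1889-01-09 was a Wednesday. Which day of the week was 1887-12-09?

Count forward from the earlier date (December 9, 1887) to the later (January 9, 1889):
December 9, 1887 → December 9, 1888: 366 days (1888 is a leap year).
December 1888: 31 − 9 = 22 days remain.
January 1–9, 1889: 9 days.
Residual: 31 days.
Total: 397 days.
397 mod 7 = 5, so 5 days before Wednesday is Friday.

Friday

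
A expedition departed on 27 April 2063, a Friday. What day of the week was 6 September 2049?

Monday

Count forward from the earlier date (September 6, 2049) to the later (April 27, 2063):
Day-of-year of September 6, 2049: 249.
Day-of-year of April 27, 2063: 117.
2049 has 365 days, so 365 − 249 = 116 days remain in 2049.
Full years 2050–2062: 10 common + 3 leap = 10×365 + 3×366 = 4748 days.
Total: 116 + 4748 + 117 = 4981 days.
4981 mod 7 = 4, so 4 days before Friday is Monday.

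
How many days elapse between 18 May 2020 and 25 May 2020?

7

Within May 2020: 25 − 18 = 7 days.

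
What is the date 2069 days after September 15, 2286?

May 15, 2292

Count 2069 days after September 15, 2286:
September 15, 2286 → September 15, 2287: 365 days.
September 15, 2287 → September 15, 2288: 366 days (2288 is a leap year).
September 15, 2288 → September 15, 2289: 365 days.
September 15, 2289 → September 15, 2290: 365 days.
September 15, 2290 → September 15, 2291: 365 days.
September 2291: 30 − 15 = 15 days remain.
Then October (31), November (30), December (31), January (31), February 2292 (29), March (31), April (30): 31 + 30 + 31 + 31 + 29 + 31 + 30 = 213 days.
May 1–15, 2292: 15 days.
Residual: 243 days.
Total: 2069 days.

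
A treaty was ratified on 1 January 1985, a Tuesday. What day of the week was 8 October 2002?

From January 1, 1985 to January 1, 2002: 17 years, of which 4 contain a Feb 29 — 13×365 + 4×366 = 6209 days.
(2000 is a leap year (divisible by 400).)
January 2002: 31 − 1 = 30 days remain.
Then February 2002 (28), March (31), April (30), May (31), June (30), July (31), August (31), September (30): 28 + 31 + 30 + 31 + 30 + 31 + 31 + 30 = 242 days.
October 1–8, 2002: 8 days.
Residual: 280 days.
Total: 6489 days.
6489 is a multiple of 7, so 8 October 2002 falls on the same weekday: Tuesday.

Tuesday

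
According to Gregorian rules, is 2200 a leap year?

No

2200 is not a leap year (divisible by 100 but not 400).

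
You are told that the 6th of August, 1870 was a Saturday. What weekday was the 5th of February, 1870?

Saturday

Count forward from the earlier date (February 5, 1870) to the later (August 6, 1870):
February 1870: 28 − 5 = 23 days remain (1870 is not a leap year, so February has 28 days).
Then March (31), April (30), May (31), June (30), July (31): 31 + 30 + 31 + 30 + 31 = 153 days.
August 1–6, 1870: 6 days.
Total: 23 + 153 + 6 = 182 days.
182 is a multiple of 7, so the 5th of February, 1870 falls on the same weekday: Saturday.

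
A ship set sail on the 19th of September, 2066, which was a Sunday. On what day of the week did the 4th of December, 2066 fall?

September 2066: 30 − 19 = 11 days remain.
Then October (31), November (30): 31 + 30 = 61 days.
December 1–4, 2066: 4 days.
Total: 11 + 61 + 4 = 76 days.
76 mod 7 = 6, so 6 days after Sunday is Saturday.

Saturday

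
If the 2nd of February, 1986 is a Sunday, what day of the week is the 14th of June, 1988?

February 2, 1986 → February 2, 1987: 365 days.
February 2, 1987 → February 2, 1988: 365 days.
February 1988: 29 − 2 = 27 days remain (1988 is a leap year, so February has 29 days).
Then March (31), April (30), May (31): 31 + 30 + 31 = 92 days.
June 1–14, 1988: 14 days.
Residual: 133 days.
Total: 863 days.
863 mod 7 = 2, so 2 days after Sunday is Tuesday.

Tuesday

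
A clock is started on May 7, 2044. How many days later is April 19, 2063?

From May 7, 2044 to May 7, 2062: 18 years, of which 4 contain a Feb 29 — 14×365 + 4×366 = 6574 days.
May 2062: 31 − 7 = 24 days remain.
Then 10 full months totalling 304 days.
April 1–19, 2063: 19 days.
Residual: 347 days.
Total: 6921 days.

6921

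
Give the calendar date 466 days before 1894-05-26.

1893-02-14

Count 466 days before May 26, 1894:
February 14, 1893 → February 14, 1894: 365 days.
February 1894: 28 − 14 = 14 days remain (1894 is not a leap year, so February has 28 days).
Then March (31), April (30): 31 + 30 = 61 days.
May 1–26, 1894: 26 days.
Residual: 101 days.
Total: 466 days.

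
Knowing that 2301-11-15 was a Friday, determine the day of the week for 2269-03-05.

Count forward from the earlier date (March 5, 2269) to the later (November 15, 2301):
Day-of-year of March 5, 2269: 64.
Day-of-year of November 15, 2301: 319.
2269 has 365 days, so 365 − 64 = 301 days remain in 2269.
Full years 2270–2300: 24 common + 7 leap = 24×365 + 7×366 = 11322 days.
Total: 301 + 11322 + 319 = 11942 days.
11942 is a multiple of 7, so 2269-03-05 falls on the same weekday: Friday.

Friday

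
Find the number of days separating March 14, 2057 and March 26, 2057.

Within March 2057: 26 − 14 = 12 days.

12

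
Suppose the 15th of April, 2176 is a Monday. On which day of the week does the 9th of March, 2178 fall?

Monday

April 15, 2176 → April 15, 2177: 365 days.
April 2177: 30 − 15 = 15 days remain.
Then 10 full months totalling 304 days.
March 1–9, 2178: 9 days.
Residual: 328 days.
Total: 693 days.
693 is a multiple of 7, so the 9th of March, 2178 falls on the same weekday: Monday.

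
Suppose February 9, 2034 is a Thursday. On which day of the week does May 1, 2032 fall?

Saturday

Count forward from the earlier date (May 1, 2032) to the later (February 9, 2034):
May 2032: 31 − 1 = 30 days remain.
Then 20 full months totalling 610 days.
February 1–9, 2034: 9 days (2034 is not a leap year).
Total: 30 + 610 + 9 = 649 days.
649 mod 7 = 5, so 5 days before Thursday is Saturday.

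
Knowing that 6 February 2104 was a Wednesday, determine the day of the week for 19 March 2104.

Wednesday

February 2104: 29 − 6 = 23 days remain (2104 is a leap year, so February has 29 days).
March 1–19, 2104: 19 days.
Total: 23 + 19 = 42 days.
42 is a multiple of 7, so 19 March 2104 falls on the same weekday: Wednesday.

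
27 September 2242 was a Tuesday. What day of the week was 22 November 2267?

Day-of-year of September 27, 2242: 270.
Day-of-year of November 22, 2267: 326.
2242 has 365 days, so 365 − 270 = 95 days remain in 2242.
Full years 2243–2266: 18 common + 6 leap = 18×365 + 6×366 = 8766 days.
Total: 95 + 8766 + 326 = 9187 days.
9187 mod 7 = 3, so 3 days after Tuesday is Friday.

Friday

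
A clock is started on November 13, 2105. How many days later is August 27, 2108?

1018

November 13, 2105 → November 13, 2106: 365 days.
November 13, 2106 → November 13, 2107: 365 days.
November 2107: 30 − 13 = 17 days remain.
Then December (31), January (31), February 2108 (29), March (31), April (30), May (31), June (30), July (31): 31 + 31 + 29 + 31 + 30 + 31 + 30 + 31 = 244 days.
August 1–27, 2108: 27 days.
Residual: 288 days.
Total: 1018 days.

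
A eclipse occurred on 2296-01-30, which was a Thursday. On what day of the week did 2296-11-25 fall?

January 2296: 31 − 30 = 1 day remains.
Then 9 full months totalling 274 days.
November 1–25, 2296: 25 days.
Total: 1 + 274 + 25 = 300 days.
300 mod 7 = 6, so 6 days after Thursday is Wednesday.

Wednesday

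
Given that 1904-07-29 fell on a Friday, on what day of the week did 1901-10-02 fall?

Count forward from the earlier date (October 2, 1901) to the later (July 29, 1904):
October 2, 1901 → October 2, 1902: 365 days.
October 2, 1902 → October 2, 1903: 365 days.
October 1903: 31 − 2 = 29 days remain.
Then November (30), December (31), January (31), February 1904 (29), March (31), April (30), May (31), June (30): 30 + 31 + 31 + 29 + 31 + 30 + 31 + 30 = 243 days.
July 1–29, 1904: 29 days.
Residual: 301 days.
Total: 1031 days.
1031 mod 7 = 2, so 2 days before Friday is Wednesday.

Wednesday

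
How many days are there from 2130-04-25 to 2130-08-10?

April 2130: 30 − 25 = 5 days remain.
Then May (31), June (30), July (31): 31 + 30 + 31 = 92 days.
August 1–10, 2130: 10 days.
Total: 5 + 92 + 10 = 107 days.

107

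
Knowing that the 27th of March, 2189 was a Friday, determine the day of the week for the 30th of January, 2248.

Sunday

From March 27, 2189 to March 27, 2247: 58 years, of which 13 contain a Feb 29 — 45×365 + 13×366 = 21183 days.
(2200 is not a leap year (divisible by 100 but not 400).)
March 2247: 31 − 27 = 4 days remain.
Then 9 full months totalling 275 days.
January 1–30, 2248: 30 days.
Residual: 309 days.
Total: 21492 days.
21492 mod 7 = 2, so 2 days after Friday is Sunday.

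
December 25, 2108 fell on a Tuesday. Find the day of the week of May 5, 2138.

Day-of-year of December 25, 2108: 360.
Day-of-year of May 5, 2138: 125.
2108 has 366 days, so 366 − 360 = 6 days remain in 2108.
Full years 2109–2137: 22 common + 7 leap = 22×365 + 7×366 = 10592 days.
Total: 6 + 10592 + 125 = 10723 days.
10723 mod 7 = 6, so 6 days after Tuesday is Monday.

Monday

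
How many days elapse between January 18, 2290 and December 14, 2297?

2887

Day-of-year of January 18, 2290: 18.
Day-of-year of December 14, 2297: 348.
2290 has 365 days, so 365 − 18 = 347 days remain in 2290.
Full years: 2291: 365; 2292: 366; 2293: 365; 2294: 365; 2295: 365; 2296: 366. Sum = 2192.
Total: 347 + 2192 + 348 = 2887 days.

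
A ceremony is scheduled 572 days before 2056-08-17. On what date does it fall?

2055-01-23

Count 572 days before August 17, 2056:
January 23, 2055 → January 23, 2056: 365 days.
January 2056: 31 − 23 = 8 days remain.
Then February 2056 (29), March (31), April (30), May (31), June (30), July (31): 29 + 31 + 30 + 31 + 30 + 31 = 182 days.
August 1–17, 2056: 17 days.
Residual: 207 days.
Total: 572 days.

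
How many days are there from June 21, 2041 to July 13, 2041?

June 2041: 30 − 21 = 9 days remain.
July 1–13, 2041: 13 days.
Total: 9 + 13 = 22 days.

22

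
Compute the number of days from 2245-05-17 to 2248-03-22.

1040

Day-of-year of May 17, 2245: 137.
Day-of-year of March 22, 2248: 82.
2245 has 365 days, so 365 − 137 = 228 days remain in 2245.
Full years: 2246: 365; 2247: 365. Sum = 730.
Total: 228 + 730 + 82 = 1040 days.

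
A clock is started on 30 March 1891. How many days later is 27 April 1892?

394

Day-of-year of March 30, 1891: 89.
Day-of-year of April 27, 1892: 118.
1891 has 365 days, so 365 − 89 = 276 days remain in 1891.
Total: 276 + 118 = 394 days.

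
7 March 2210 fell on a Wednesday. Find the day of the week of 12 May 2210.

Saturday

March 2210: 31 − 7 = 24 days remain.
Then April (30): 30 days.
May 1–12, 2210: 12 days.
Total: 24 + 30 + 12 = 66 days.
66 mod 7 = 3, so 3 days after Wednesday is Saturday.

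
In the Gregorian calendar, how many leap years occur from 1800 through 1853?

Years divisible by 4: 1800, 1804, …, 1852 — 14 in all.
Of these, 1800 is divisible by 100 but not 400, so not leap.
Leap years: 14 − 1 = 13.

13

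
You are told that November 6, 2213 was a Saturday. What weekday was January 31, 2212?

Friday

Count forward from the earlier date (January 31, 2212) to the later (November 6, 2213):
January 31, 2212 → January 31, 2213: 366 days (2212 is a leap year).
January 2213: 31 − 31 = 0 days remain.
Then 9 full months totalling 273 days.
November 1–6, 2213: 6 days.
Residual: 279 days.
Total: 645 days.
645 mod 7 = 1, so 1 day before Saturday is Friday.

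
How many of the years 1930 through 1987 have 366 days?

Years divisible by 4: 1932, 1936, …, 1984 — 14 in all.
No century exceptions apply. Count: 14.

14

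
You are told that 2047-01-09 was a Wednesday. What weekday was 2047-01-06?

Sunday

Count forward from the earlier date (January 6, 2047) to the later (January 9, 2047):
Within January 2047: 9 − 6 = 3 days.
3 mod 7 = 3, so 3 days before Wednesday is Sunday.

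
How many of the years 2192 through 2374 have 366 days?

Years divisible by 4: 2192, 2196, …, 2372 — 46 in all.
Of these, 2200, 2300 are divisible by 100 but not 400, so not leap.
Leap years: 46 − 2 = 44.

44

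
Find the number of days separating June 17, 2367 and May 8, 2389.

7996

Day-of-year of June 17, 2367: 168.
Day-of-year of May 8, 2389: 128.
2367 has 365 days, so 365 − 168 = 197 days remain in 2367.
Full years 2368–2388: 15 common + 6 leap = 15×365 + 6×366 = 7671 days.
Total: 197 + 7671 + 128 = 7996 days.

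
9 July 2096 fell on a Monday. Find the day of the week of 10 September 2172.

Day-of-year of July 9, 2096: 191.
Day-of-year of September 10, 2172: 254.
2096 has 366 days, so 366 − 191 = 175 days remain in 2096.
Full years 2097–2171: 58 common + 17 leap = 58×365 + 17×366 = 27392 days.
Total: 175 + 27392 + 254 = 27821 days.
27821 mod 7 = 3, so 3 days after Monday is Thursday.

Thursday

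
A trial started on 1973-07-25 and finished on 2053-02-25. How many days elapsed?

Day-of-year of July 25, 1973: 206.
Day-of-year of February 25, 2053: 56.
1973 has 365 days, so 365 − 206 = 159 days remain in 1973.
Full years 1974–2052: 59 common + 20 leap = 59×365 + 20×366 = 28855 days.
Total: 159 + 28855 + 56 = 29070 days.

29070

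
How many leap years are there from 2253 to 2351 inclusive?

23

Years divisible by 4: 2256, 2260, …, 2348 — 24 in all.
Of these, 2300 is divisible by 100 but not 400, so not leap.
Leap years: 24 − 1 = 23.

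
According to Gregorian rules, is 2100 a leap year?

No

2100 is not a leap year (divisible by 100 but not 400).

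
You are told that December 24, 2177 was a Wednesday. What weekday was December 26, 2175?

Count forward from the earlier date (December 26, 2175) to the later (December 24, 2177):
December 2175: 31 − 26 = 5 days remain.
Then 23 full months totalling 700 days.
December 1–24, 2177: 24 days.
Total: 5 + 700 + 24 = 729 days.
729 mod 7 = 1, so 1 day before Wednesday is Tuesday.

Tuesday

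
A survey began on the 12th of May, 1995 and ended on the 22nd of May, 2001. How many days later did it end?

2202

Day-of-year of May 12, 1995: 132.
Day-of-year of May 22, 2001: 142.
1995 has 365 days, so 365 − 132 = 233 days remain in 1995.
Full years: 1996: 366; 1997: 365; 1998: 365; 1999: 365; 2000: 366. Sum = 1827.
Total: 233 + 1827 + 142 = 2202 days.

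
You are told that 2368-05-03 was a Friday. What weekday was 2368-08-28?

Wednesday

May 2368: 31 − 3 = 28 days remain.
Then June (30), July (31): 30 + 31 = 61 days.
August 1–28, 2368: 28 days.
Total: 28 + 61 + 28 = 117 days.
117 mod 7 = 5, so 5 days after Friday is Wednesday.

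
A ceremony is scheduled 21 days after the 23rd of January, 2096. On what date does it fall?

the 13th of February, 2096

Count 21 days after January 23, 2096:
January 2096: 31 − 23 = 8 days remain.
February 1–13, 2096: 13 days (2096 is a leap year).
Total: 8 + 13 = 21 days.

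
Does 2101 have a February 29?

2101 is not a leap year.

No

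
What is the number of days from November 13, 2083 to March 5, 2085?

November 2083: 30 − 13 = 17 days remain.
Then 15 full months totalling 456 days.
March 1–5, 2085: 5 days.
Total: 17 + 456 + 5 = 478 days.

478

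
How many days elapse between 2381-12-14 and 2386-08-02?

Day-of-year of December 14, 2381: 348.
Day-of-year of August 2, 2386: 214.
2381 has 365 days, so 365 − 348 = 17 days remain in 2381.
Full years: 2382: 365; 2383: 365; 2384: 366; 2385: 365. Sum = 1461.
Total: 17 + 1461 + 214 = 1692 days.

1692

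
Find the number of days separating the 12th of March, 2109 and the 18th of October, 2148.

14465

From March 12, 2109 to March 12, 2148: 39 years, of which 10 contain a Feb 29 — 29×365 + 10×366 = 14245 days.
March 2148: 31 − 12 = 19 days remain.
Then April (30), May (31), June (30), July (31), August (31), September (30): 30 + 31 + 30 + 31 + 31 + 30 = 183 days.
October 1–18, 2148: 18 days.
Residual: 220 days.
Total: 14465 days.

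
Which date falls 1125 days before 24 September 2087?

25 August 2084

Count 1125 days before September 24, 2087:
August 25, 2084 → August 25, 2085: 365 days.
August 25, 2085 → August 25, 2086: 365 days.
August 25, 2086 → August 25, 2087: 365 days.
August 2087: 31 − 25 = 6 days remain.
September 1–24, 2087: 24 days.
Residual: 30 days.
Total: 1125 days.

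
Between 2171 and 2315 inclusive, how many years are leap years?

34

Years divisible by 4: 2172, 2176, …, 2312 — 36 in all.
Of these, 2200, 2300 are divisible by 100 but not 400, so not leap.
Leap years: 36 − 2 = 34.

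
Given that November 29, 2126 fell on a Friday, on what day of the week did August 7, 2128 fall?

November 2126: 30 − 29 = 1 day remains.
Then 20 full months totalling 609 days.
August 1–7, 2128: 7 days.
Total: 1 + 609 + 7 = 617 days.
617 mod 7 = 1, so 1 day after Friday is Saturday.

Saturday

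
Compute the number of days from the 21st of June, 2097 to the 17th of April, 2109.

From June 21, 2097 to June 21, 2108: 11 years, of which 2 contain a Feb 29 — 9×365 + 2×366 = 4017 days.
(2100 is not a leap year (divisible by 100 but not 400).)
June 2108: 30 − 21 = 9 days remain.
Then 9 full months totalling 274 days.
April 1–17, 2109: 17 days.
Residual: 300 days.
Total: 4317 days.

4317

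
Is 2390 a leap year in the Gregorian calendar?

2390 is not a leap year.

No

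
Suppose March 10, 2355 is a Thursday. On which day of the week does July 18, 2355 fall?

March 2355: 31 − 10 = 21 days remain.
Then April (30), May (31), June (30): 30 + 31 + 30 = 91 days.
July 1–18, 2355: 18 days.
Total: 21 + 91 + 18 = 130 days.
130 mod 7 = 4, so 4 days after Thursday is Monday.

Monday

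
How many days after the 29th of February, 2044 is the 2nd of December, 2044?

February 2044: 29 − 29 = 0 days remain (2044 is a leap year, so February has 29 days).
Then 9 full months totalling 275 days.
December 1–2, 2044: 2 days.
Total: 0 + 275 + 2 = 277 days.

277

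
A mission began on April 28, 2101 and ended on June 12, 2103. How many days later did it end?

Day-of-year of April 28, 2101: 118.
Day-of-year of June 12, 2103: 163.
2101 has 365 days, so 365 − 118 = 247 days remain in 2101.
Full years: 2102: 365. Sum = 365.
Total: 247 + 365 + 163 = 775 days.

775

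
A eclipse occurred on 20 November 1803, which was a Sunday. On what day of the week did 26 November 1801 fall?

Count forward from the earlier date (November 26, 1801) to the later (November 20, 1803):
November 26, 1801 → November 26, 1802: 365 days.
November 1802: 30 − 26 = 4 days remain.
Then 11 full months totalling 335 days.
November 1–20, 1803: 20 days.
Residual: 359 days.
Total: 724 days.
724 mod 7 = 3, so 3 days before Sunday is Thursday.

Thursday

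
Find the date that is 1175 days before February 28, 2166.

December 11, 2162

Count 1175 days before February 28, 2166:
Day-of-year of December 11, 2162: 345.
Day-of-year of February 28, 2166: 59.
2162 has 365 days, so 365 − 345 = 20 days remain in 2162.
Full years: 2163: 365; 2164: 366; 2165: 365. Sum = 1096.
Total: 20 + 1096 + 59 = 1175 days.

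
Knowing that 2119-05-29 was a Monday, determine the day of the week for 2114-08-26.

Sunday

Count forward from the earlier date (August 26, 2114) to the later (May 29, 2119):
Day-of-year of August 26, 2114: 238.
Day-of-year of May 29, 2119: 149.
2114 has 365 days, so 365 − 238 = 127 days remain in 2114.
Full years: 2115: 365; 2116: 366; 2117: 365; 2118: 365. Sum = 1461.
Total: 127 + 1461 + 149 = 1737 days.
1737 mod 7 = 1, so 1 day before Monday is Sunday.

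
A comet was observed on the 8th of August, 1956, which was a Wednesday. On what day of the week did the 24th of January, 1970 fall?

Day-of-year of August 8, 1956: 221.
Day-of-year of January 24, 1970: 24.
1956 has 366 days, so 366 − 221 = 145 days remain in 1956.
Full years 1957–1969: 10 common + 3 leap = 10×365 + 3×366 = 4748 days.
Total: 145 + 4748 + 24 = 4917 days.
4917 mod 7 = 3, so 3 days after Wednesday is Saturday.

Saturday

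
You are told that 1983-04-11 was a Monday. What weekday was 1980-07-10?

Thursday

Count forward from the earlier date (July 10, 1980) to the later (April 11, 1983):
Day-of-year of July 10, 1980: 192.
Day-of-year of April 11, 1983: 101.
1980 has 366 days, so 366 − 192 = 174 days remain in 1980.
Full years: 1981: 365; 1982: 365. Sum = 730.
Total: 174 + 730 + 101 = 1005 days.
1005 mod 7 = 4, so 4 days before Monday is Thursday.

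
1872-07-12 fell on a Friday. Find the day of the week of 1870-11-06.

Count forward from the earlier date (November 6, 1870) to the later (July 12, 1872):
November 1870: 30 − 6 = 24 days remain.
Then 19 full months totalling 578 days.
July 1–12, 1872: 12 days.
Total: 24 + 578 + 12 = 614 days.
614 mod 7 = 5, so 5 days before Friday is Sunday.

Sunday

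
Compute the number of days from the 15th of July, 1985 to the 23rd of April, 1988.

July 15, 1985 → July 15, 1986: 365 days.
July 15, 1986 → July 15, 1987: 365 days.
July 1987: 31 − 15 = 16 days remain.
Then August (31), September (30), October (31), November (30), December (31), January (31), February 1988 (29), March (31): 31 + 30 + 31 + 30 + 31 + 31 + 29 + 31 = 244 days.
April 1–23, 1988: 23 days.
Residual: 283 days.
Total: 1013 days.

1013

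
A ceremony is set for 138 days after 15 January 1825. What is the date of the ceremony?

2 June 1825

Count 138 days after January 15, 1825:
January 1825: 31 − 15 = 16 days remain.
Then February 1825 (28), March (31), April (30), May (31): 28 + 31 + 30 + 31 = 120 days.
June 1–2, 1825: 2 days.
Total: 16 + 120 + 2 = 138 days.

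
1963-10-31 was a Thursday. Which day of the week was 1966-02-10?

Thursday

October 31, 1963 → October 31, 1964: 366 days (1964 is a leap year).
October 31, 1964 → October 31, 1965: 365 days.
October 1965: 31 − 31 = 0 days remain.
Then November (30), December (31), January (31): 30 + 31 + 31 = 92 days.
February 1–10, 1966: 10 days (1966 is not a leap year).
Residual: 102 days.
Total: 833 days.
833 is a multiple of 7, so 1966-02-10 falls on the same weekday: Thursday.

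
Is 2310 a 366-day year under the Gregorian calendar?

2310 is not a leap year.

No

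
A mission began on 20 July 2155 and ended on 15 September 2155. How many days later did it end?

July 2155: 31 − 20 = 11 days remain.
Then August (31): 31 days.
September 1–15, 2155: 15 days.
Total: 11 + 31 + 15 = 57 days.

57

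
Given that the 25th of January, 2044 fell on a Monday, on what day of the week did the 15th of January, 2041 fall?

Tuesday

Count forward from the earlier date (January 15, 2041) to the later (January 25, 2044):
January 15, 2041 → January 15, 2042: 365 days.
January 15, 2042 → January 15, 2043: 365 days.
January 15, 2043 → January 15, 2044: 365 days.
Within January 2044: 25 − 15 = 10 days.
Total: 1105 days.
1105 mod 7 = 6, so 6 days before Monday is Tuesday.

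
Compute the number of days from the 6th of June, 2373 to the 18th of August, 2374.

June 6, 2373 → June 6, 2374: 365 days.
June 2374: 30 − 6 = 24 days remain.
Then July (31): 31 days.
August 1–18, 2374: 18 days.
Residual: 73 days.
Total: 438 days.

438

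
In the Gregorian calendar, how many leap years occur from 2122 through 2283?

Years divisible by 4: 2124, 2128, …, 2280 — 40 in all.
Of these, 2200 is divisible by 100 but not 400, so not leap.
Leap years: 40 − 1 = 39.

39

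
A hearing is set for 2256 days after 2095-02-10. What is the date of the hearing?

2101-04-16

Count 2256 days after February 10, 2095:
February 10, 2095 → February 10, 2096: 365 days.
February 10, 2096 → February 10, 2097: 366 days (2096 is a leap year).
February 10, 2097 → February 10, 2098: 365 days.
February 10, 2098 → February 10, 2099: 365 days.
February 10, 2099 → February 10, 2100: 365 days.
February 10, 2100 → February 10, 2101: 365 days (2100 is not a leap year (divisible by 100 but not 400)).
February 2101: 28 − 10 = 18 days remain (2101 is not a leap year, so February has 28 days).
Then March (31): 31 days.
April 1–16, 2101: 16 days.
Residual: 65 days.
Total: 2256 days.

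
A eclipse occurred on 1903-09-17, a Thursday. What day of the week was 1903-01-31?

Saturday

Count forward from the earlier date (January 31, 1903) to the later (September 17, 1903):
January 1903: 31 − 31 = 0 days remain.
Then February 1903 (28), March (31), April (30), May (31), June (30), July (31), August (31): 28 + 31 + 30 + 31 + 30 + 31 + 31 = 212 days.
September 1–17, 1903: 17 days.
Total: 0 + 212 + 17 = 229 days.
229 mod 7 = 5, so 5 days before Thursday is Saturday.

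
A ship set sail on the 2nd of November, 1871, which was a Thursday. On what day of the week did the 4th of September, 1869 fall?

Saturday

Count forward from the earlier date (September 4, 1869) to the later (November 2, 1871):
September 4, 1869 → September 4, 1870: 365 days.
September 4, 1870 → September 4, 1871: 365 days.
September 1871: 30 − 4 = 26 days remain.
Then October (31): 31 days.
November 1–2, 1871: 2 days.
Residual: 59 days.
Total: 789 days.
789 mod 7 = 5, so 5 days before Thursday is Saturday.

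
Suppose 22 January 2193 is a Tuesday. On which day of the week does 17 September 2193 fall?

January 2193: 31 − 22 = 9 days remain.
Then February 2193 (28), March (31), April (30), May (31), June (30), July (31), August (31): 28 + 31 + 30 + 31 + 30 + 31 + 31 = 212 days.
September 1–17, 2193: 17 days.
Total: 9 + 212 + 17 = 238 days.
238 is a multiple of 7, so 17 September 2193 falls on the same weekday: Tuesday.

Tuesday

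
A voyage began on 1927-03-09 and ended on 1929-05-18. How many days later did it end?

801

Day-of-year of March 9, 1927: 68.
Day-of-year of May 18, 1929: 138.
1927 has 365 days, so 365 − 68 = 297 days remain in 1927.
Full years: 1928: 366. Sum = 366.
Total: 297 + 366 + 138 = 801 days.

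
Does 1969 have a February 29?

No

1969 is not a leap year.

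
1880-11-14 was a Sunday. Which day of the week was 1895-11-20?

Day-of-year of November 14, 1880: 319.
Day-of-year of November 20, 1895: 324.
1880 has 366 days, so 366 − 319 = 47 days remain in 1880.
Full years 1881–1894: 11 common + 3 leap = 11×365 + 3×366 = 5113 days.
Total: 47 + 5113 + 324 = 5484 days.
5484 mod 7 = 3, so 3 days after Sunday is Wednesday.

Wednesday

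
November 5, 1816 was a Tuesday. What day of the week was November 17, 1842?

From November 5, 1816 to November 5, 1842: 26 years, of which 6 contain a Feb 29 — 20×365 + 6×366 = 9496 days.
Within November 1842: 17 − 5 = 12 days.
Total: 9508 days.
9508 mod 7 = 2, so 2 days after Tuesday is Thursday.

Thursday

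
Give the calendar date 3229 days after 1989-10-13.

1998-08-16

Count 3229 days after October 13, 1989:
From October 13, 1989 to October 13, 1997: 8 years, of which 2 contain a Feb 29 — 6×365 + 2×366 = 2922 days.
October 1997: 31 − 13 = 18 days remain.
Then 9 full months totalling 273 days.
August 1–16, 1998: 16 days.
Residual: 307 days.
Total: 3229 days.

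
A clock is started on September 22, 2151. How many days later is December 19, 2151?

88

September 2151: 30 − 22 = 8 days remain.
Then October (31), November (30): 31 + 30 = 61 days.
December 1–19, 2151: 19 days.
Total: 8 + 61 + 19 = 88 days.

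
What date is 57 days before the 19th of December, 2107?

the 23rd of October, 2107

Count 57 days before December 19, 2107:
October 2107: 31 − 23 = 8 days remain.
Then November (30): 30 days.
December 1–19, 2107: 19 days.
Total: 8 + 30 + 19 = 57 days.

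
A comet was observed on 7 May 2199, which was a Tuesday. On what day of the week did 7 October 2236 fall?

Friday

Day-of-year of May 7, 2199: 127.
Day-of-year of October 7, 2236: 281.
2199 has 365 days, so 365 − 127 = 238 days remain in 2199.
Full years 2200–2235: 28 common + 8 leap = 28×365 + 8×366 = 13148 days.
Total: 238 + 13148 + 281 = 13667 days.
13667 mod 7 = 3, so 3 days after Tuesday is Friday.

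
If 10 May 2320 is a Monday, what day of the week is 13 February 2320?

Count forward from the earlier date (February 13, 2320) to the later (May 10, 2320):
February 2320: 29 − 13 = 16 days remain (2320 is a leap year, so February has 29 days).
Then March (31), April (30): 31 + 30 = 61 days.
May 1–10, 2320: 10 days.
Total: 16 + 61 + 10 = 87 days.
87 mod 7 = 3, so 3 days before Monday is Friday.

Friday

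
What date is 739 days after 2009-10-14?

2011-10-23

Count 739 days after October 14, 2009:
October 14, 2009 → October 14, 2010: 365 days.
October 14, 2010 → October 14, 2011: 365 days.
Within October 2011: 23 − 14 = 9 days.
Total: 739 days.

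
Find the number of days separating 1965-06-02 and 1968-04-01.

1034

Day-of-year of June 2, 1965: 153.
Day-of-year of April 1, 1968: 92.
1965 has 365 days, so 365 − 153 = 212 days remain in 1965.
Full years: 1966: 365; 1967: 365. Sum = 730.
Total: 212 + 730 + 92 = 1034 days.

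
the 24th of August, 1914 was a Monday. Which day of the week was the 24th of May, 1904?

Count forward from the earlier date (May 24, 1904) to the later (August 24, 1914):
Day-of-year of May 24, 1904: 145.
Day-of-year of August 24, 1914: 236.
1904 has 366 days, so 366 − 145 = 221 days remain in 1904.
Full years 1905–1913: 7 common + 2 leap = 7×365 + 2×366 = 3287 days.
Total: 221 + 3287 + 236 = 3744 days.
3744 mod 7 = 6, so 6 days before Monday is Tuesday.

Tuesday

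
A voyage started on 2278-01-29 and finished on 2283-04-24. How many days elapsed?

Day-of-year of January 29, 2278: 29.
Day-of-year of April 24, 2283: 114.
2278 has 365 days, so 365 − 29 = 336 days remain in 2278.
Full years: 2279: 365; 2280: 366; 2281: 365; 2282: 365. Sum = 1461.
Total: 336 + 1461 + 114 = 1911 days.

1911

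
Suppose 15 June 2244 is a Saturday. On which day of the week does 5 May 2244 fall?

Count forward from the earlier date (May 5, 2244) to the later (June 15, 2244):
May 2244: 31 − 5 = 26 days remain.
June 1–15, 2244: 15 days.
Total: 26 + 15 = 41 days.
41 mod 7 = 6, so 6 days before Saturday is Sunday.

Sunday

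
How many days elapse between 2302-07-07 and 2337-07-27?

Day-of-year of July 7, 2302: 188.
Day-of-year of July 27, 2337: 208.
2302 has 365 days, so 365 − 188 = 177 days remain in 2302.
Full years 2303–2336: 25 common + 9 leap = 25×365 + 9×366 = 12419 days.
Total: 177 + 12419 + 208 = 12804 days.

12804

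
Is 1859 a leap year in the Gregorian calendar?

No

1859 is not a leap year.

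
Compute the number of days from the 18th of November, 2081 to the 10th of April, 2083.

Day-of-year of November 18, 2081: 322.
Day-of-year of April 10, 2083: 100.
2081 has 365 days, so 365 − 322 = 43 days remain in 2081.
Full years: 2082: 365. Sum = 365.
Total: 43 + 365 + 100 = 508 days.

508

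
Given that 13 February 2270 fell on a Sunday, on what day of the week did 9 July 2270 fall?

Saturday

February 2270: 28 − 13 = 15 days remain (2270 is not a leap year, so February has 28 days).
Then March (31), April (30), May (31), June (30): 31 + 30 + 31 + 30 = 122 days.
July 1–9, 2270: 9 days.
Total: 15 + 122 + 9 = 146 days.
146 mod 7 = 6, so 6 days after Sunday is Saturday.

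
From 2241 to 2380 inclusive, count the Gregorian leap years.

34

Years divisible by 4: 2244, 2248, …, 2380 — 35 in all.
Of these, 2300 is divisible by 100 but not 400, so not leap.
Leap years: 35 − 1 = 34.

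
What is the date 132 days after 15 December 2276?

26 April 2277

Count 132 days after December 15, 2276:
Day-of-year of December 15, 2276: 350.
Day-of-year of April 26, 2277: 116.
2276 has 366 days, so 366 − 350 = 16 days remain in 2276.
Total: 16 + 116 = 132 days.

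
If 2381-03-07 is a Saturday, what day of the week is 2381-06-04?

March 2381: 31 − 7 = 24 days remain.
Then April (30), May (31): 30 + 31 = 61 days.
June 1–4, 2381: 4 days.
Total: 24 + 61 + 4 = 89 days.
89 mod 7 = 5, so 5 days after Saturday is Thursday.

Thursday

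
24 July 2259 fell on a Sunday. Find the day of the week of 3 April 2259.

Sunday

Count forward from the earlier date (April 3, 2259) to the later (July 24, 2259):
April 2259: 30 − 3 = 27 days remain.
Then May (31), June (30): 31 + 30 = 61 days.
July 1–24, 2259: 24 days.
Total: 27 + 61 + 24 = 112 days.
112 is a multiple of 7, so 3 April 2259 falls on the same weekday: Sunday.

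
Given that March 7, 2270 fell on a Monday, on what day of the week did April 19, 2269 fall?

Monday

Count forward from the earlier date (April 19, 2269) to the later (March 7, 2270):
April 2269: 30 − 19 = 11 days remain.
Then 10 full months totalling 304 days.
March 1–7, 2270: 7 days.
Residual: 322 days.
Total: 322 days.
322 is a multiple of 7, so April 19, 2269 falls on the same weekday: Monday.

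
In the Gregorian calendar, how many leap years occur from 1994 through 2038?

Years divisible by 4 in [1994, 2038]: 1996, 2000, 2004, 2008, 2012, 2016, 2020, 2024, 2028, 2032, 2036.
2000 is divisible by 400, so still leap.
No century exceptions apply. Count: 11.

11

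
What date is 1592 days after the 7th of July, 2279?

the 15th of November, 2283

Count 1592 days after July 7, 2279:
July 7, 2279 → July 7, 2280: 366 days (2280 is a leap year).
July 7, 2280 → July 7, 2281: 365 days.
July 7, 2281 → July 7, 2282: 365 days.
July 7, 2282 → July 7, 2283: 365 days.
July 2283: 31 − 7 = 24 days remain.
Then August (31), September (30), October (31): 31 + 30 + 31 = 92 days.
November 1–15, 2283: 15 days.
Residual: 131 days.
Total: 1592 days.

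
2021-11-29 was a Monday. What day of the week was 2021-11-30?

Within November 2021: 30 − 29 = 1 day.
1 mod 7 = 1, so 1 day after Monday is Tuesday.

Tuesday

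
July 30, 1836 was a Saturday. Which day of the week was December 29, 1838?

Saturday

Day-of-year of July 30, 1836: 212.
Day-of-year of December 29, 1838: 363.
1836 has 366 days, so 366 − 212 = 154 days remain in 1836.
Full years: 1837: 365. Sum = 365.
Total: 154 + 365 + 363 = 882 days.
882 is a multiple of 7, so December 29, 1838 falls on the same weekday: Saturday.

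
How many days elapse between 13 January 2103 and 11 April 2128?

From January 13, 2103 to January 13, 2128: 25 years, of which 6 contain a Feb 29 — 19×365 + 6×366 = 9131 days.
January 2128: 31 − 13 = 18 days remain.
Then February 2128 (29), March (31): 29 + 31 = 60 days.
April 1–11, 2128: 11 days.
Residual: 89 days.
Total: 9220 days.

9220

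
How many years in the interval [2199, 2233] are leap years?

8

Years divisible by 4 in [2199, 2233]: 2200, 2204, 2208, 2212, 2216, 2220, 2224, 2228, 2232.
Of these, 2200 is divisible by 100 but not 400, so not leap.
Leap years: 9 − 1 = 8.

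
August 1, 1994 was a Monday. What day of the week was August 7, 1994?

Sunday

Within August 1994: 7 − 1 = 6 days.
6 mod 7 = 6, so 6 days after Monday is Sunday.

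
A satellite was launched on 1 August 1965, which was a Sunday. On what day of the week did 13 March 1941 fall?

Thursday

Count forward from the earlier date (March 13, 1941) to the later (August 1, 1965):
From March 13, 1941 to March 13, 1965: 24 years, of which 6 contain a Feb 29 — 18×365 + 6×366 = 8766 days.
March 1965: 31 − 13 = 18 days remain.
Then April (30), May (31), June (30), July (31): 30 + 31 + 30 + 31 = 122 days.
August 1, 1965: 1 day.
Residual: 141 days.
Total: 8907 days.
8907 mod 7 = 3, so 3 days before Sunday is Thursday.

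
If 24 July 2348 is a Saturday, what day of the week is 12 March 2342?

Count forward from the earlier date (March 12, 2342) to the later (July 24, 2348):
March 12, 2342 → March 12, 2343: 365 days.
March 12, 2343 → March 12, 2344: 366 days (2344 is a leap year).
March 12, 2344 → March 12, 2345: 365 days.
March 12, 2345 → March 12, 2346: 365 days.
March 12, 2346 → March 12, 2347: 365 days.
March 12, 2347 → March 12, 2348: 366 days (2348 is a leap year).
March 2348: 31 − 12 = 19 days remain.
Then April (30), May (31), June (30): 30 + 31 + 30 = 91 days.
July 1–24, 2348: 24 days.
Residual: 134 days.
Total: 2326 days.
2326 mod 7 = 2, so 2 days before Saturday is Thursday.

Thursday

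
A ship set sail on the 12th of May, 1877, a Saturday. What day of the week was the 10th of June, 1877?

Sunday

May 1877: 31 − 12 = 19 days remain.
June 1–10, 1877: 10 days.
Total: 19 + 10 = 29 days.
29 mod 7 = 1, so 1 day after Saturday is Sunday.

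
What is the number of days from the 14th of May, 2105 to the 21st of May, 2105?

Within May 2105: 21 − 14 = 7 days.

7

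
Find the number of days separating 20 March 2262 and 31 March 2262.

Within March 2262: 31 − 20 = 11 days.

11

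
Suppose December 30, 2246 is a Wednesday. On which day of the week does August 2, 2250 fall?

Friday

December 30, 2246 → December 30, 2247: 365 days.
December 30, 2247 → December 30, 2248: 366 days (2248 is a leap year).
December 30, 2248 → December 30, 2249: 365 days.
December 2249: 31 − 30 = 1 day remains.
Then January (31), February 2250 (28), March (31), April (30), May (31), June (30), July (31): 31 + 28 + 31 + 30 + 31 + 30 + 31 = 212 days.
August 1–2, 2250: 2 days.
Residual: 215 days.
Total: 1311 days.
1311 mod 7 = 2, so 2 days after Wednesday is Friday.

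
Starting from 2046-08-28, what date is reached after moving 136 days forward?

2047-01-11

Count 136 days after August 28, 2046:
Day-of-year of August 28, 2046: 240.
Day-of-year of January 11, 2047: 11.
2046 has 365 days, so 365 − 240 = 125 days remain in 2046.
Total: 125 + 11 = 136 days.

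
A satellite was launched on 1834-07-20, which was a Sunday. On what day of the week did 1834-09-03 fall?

Wednesday

July 1834: 31 − 20 = 11 days remain.
Then August (31): 31 days.
September 1–3, 1834: 3 days.
Total: 11 + 31 + 3 = 45 days.
45 mod 7 = 3, so 3 days after Sunday is Wednesday.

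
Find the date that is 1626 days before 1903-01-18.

1898-08-05

Count 1626 days before January 18, 1903:
August 5, 1898 → August 5, 1899: 365 days.
August 5, 1899 → August 5, 1900: 365 days (1900 is not a leap year (divisible by 100 but not 400)).
August 5, 1900 → August 5, 1901: 365 days.
August 5, 1901 → August 5, 1902: 365 days.
August 1902: 31 − 5 = 26 days remain.
Then September (30), October (31), November (30), December (31): 30 + 31 + 30 + 31 = 122 days.
January 1–18, 1903: 18 days.
Residual: 166 days.
Total: 1626 days.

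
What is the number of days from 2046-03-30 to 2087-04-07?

14983

From March 30, 2046 to March 30, 2087: 41 years, of which 10 contain a Feb 29 — 31×365 + 10×366 = 14975 days.
March 2087: 31 − 30 = 1 day remains.
April 1–7, 2087: 7 days.
Residual: 8 days.
Total: 14983 days.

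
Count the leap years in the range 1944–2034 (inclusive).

23

Years divisible by 4: 1944, 1948, …, 2032 — 23 in all.
2000 is divisible by 400, so still leap.
No century exceptions apply. Count: 23.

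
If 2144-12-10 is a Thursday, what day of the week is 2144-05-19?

Count forward from the earlier date (May 19, 2144) to the later (December 10, 2144):
May 2144: 31 − 19 = 12 days remain.
Then June (30), July (31), August (31), September (30), October (31), November (30): 30 + 31 + 31 + 30 + 31 + 30 = 183 days.
December 1–10, 2144: 10 days.
Total: 12 + 183 + 10 = 205 days.
205 mod 7 = 2, so 2 days before Thursday is Tuesday.

Tuesday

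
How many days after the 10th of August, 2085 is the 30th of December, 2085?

142

August 2085: 31 − 10 = 21 days remain.
Then September (30), October (31), November (30): 30 + 31 + 30 = 91 days.
December 1–30, 2085: 30 days.
Total: 21 + 91 + 30 = 142 days.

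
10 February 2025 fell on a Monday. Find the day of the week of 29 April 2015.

Wednesday

Count forward from the earlier date (April 29, 2015) to the later (February 10, 2025):
From April 29, 2015 to April 29, 2024: 9 years, of which 3 contain a Feb 29 — 6×365 + 3×366 = 3288 days.
April 2024: 30 − 29 = 1 day remains.
Then 9 full months totalling 276 days.
February 1–10, 2025: 10 days (2025 is not a leap year).
Residual: 287 days.
Total: 3575 days.
3575 mod 7 = 5, so 5 days before Monday is Wednesday.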